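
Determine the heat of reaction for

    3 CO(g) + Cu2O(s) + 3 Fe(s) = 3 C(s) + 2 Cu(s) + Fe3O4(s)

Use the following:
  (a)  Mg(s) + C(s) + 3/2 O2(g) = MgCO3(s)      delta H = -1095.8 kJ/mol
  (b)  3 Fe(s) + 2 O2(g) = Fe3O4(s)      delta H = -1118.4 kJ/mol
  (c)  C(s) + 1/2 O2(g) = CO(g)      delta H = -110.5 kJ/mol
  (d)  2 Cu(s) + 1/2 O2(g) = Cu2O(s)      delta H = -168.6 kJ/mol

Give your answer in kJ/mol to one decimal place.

delta H = -618.3 kJ/mol

(a): not needed.
(b) as written: -1118.4 kJ/mol
(c) reversed and × 3: (-3)·(-110.5) = +331.5 kJ/mol
(d) reversed: +168.6 kJ/mol
delta H = (-1118.4) + (+331.5) + (+168.6) = -618.3 kJ/mol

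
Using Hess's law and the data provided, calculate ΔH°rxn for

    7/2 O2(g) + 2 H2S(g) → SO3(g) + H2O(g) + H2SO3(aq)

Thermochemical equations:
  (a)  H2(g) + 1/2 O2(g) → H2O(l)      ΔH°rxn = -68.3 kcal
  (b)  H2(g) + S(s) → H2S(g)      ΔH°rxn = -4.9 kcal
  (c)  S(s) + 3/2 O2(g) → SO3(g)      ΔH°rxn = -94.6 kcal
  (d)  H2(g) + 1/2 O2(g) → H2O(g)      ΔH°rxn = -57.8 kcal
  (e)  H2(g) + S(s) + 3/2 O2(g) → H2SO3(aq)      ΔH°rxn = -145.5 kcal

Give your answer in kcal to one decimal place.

ΔH°rxn = -288.1 kcal

(a): not needed (H2O(l) appears nowhere else).
(b) reversed and × 2 (reverse to put H2S(g) on the reactant side; ×2 to match 2 H2S(g) in the target): (-2)·(-4.9) = +9.8 kcal
(c) as written (SO3(g) already on the product side): -94.6 kcal
(d) as written (H2O(g) already on the product side): -57.8 kcal
(e) as written (H2SO3(aq) already on the product side): -145.5 kcal
ΔH°rxn = (-2)·(-4.9) + (1)·(-94.6) + (1)·(-57.8) + (1)·(-145.5) = -288.1 kcal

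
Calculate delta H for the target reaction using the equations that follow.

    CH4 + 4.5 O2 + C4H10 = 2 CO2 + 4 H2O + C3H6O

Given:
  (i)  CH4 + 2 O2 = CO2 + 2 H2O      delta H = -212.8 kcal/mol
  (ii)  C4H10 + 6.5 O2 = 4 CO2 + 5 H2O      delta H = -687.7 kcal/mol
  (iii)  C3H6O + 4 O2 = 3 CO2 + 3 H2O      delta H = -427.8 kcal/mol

delta H = -472.7 kcal/mol

(i) as written: -212.8 kcal/mol
(ii) as written: -687.7 kcal/mol
(iii) reversed: +427.8 kcal/mol
delta H = (-212.8) + (-687.7) + (+427.8) = -472.7 kcal/mol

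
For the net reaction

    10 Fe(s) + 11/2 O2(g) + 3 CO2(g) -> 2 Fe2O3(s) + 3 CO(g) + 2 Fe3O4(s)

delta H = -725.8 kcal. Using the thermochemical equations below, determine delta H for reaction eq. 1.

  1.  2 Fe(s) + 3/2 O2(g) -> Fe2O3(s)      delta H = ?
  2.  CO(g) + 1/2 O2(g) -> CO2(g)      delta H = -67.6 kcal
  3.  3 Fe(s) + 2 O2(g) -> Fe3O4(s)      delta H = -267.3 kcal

delta H = -197.0 kcal

eq. 1 × 2 (scale by 2 for the 2 Fe2O3(s)): contributes 2·x
eq. 2 reversed and × 3 (CO(g) must end up as a product; ×3 to match 3 CO(g) in the target): (-3)·(-67.6) = +202.8 kcal
eq. 3 × 2 (scale by 2 for the 2 Fe3O4(s)): (2)·(-267.3) = -534.6 kcal
-725.8 = (+202.8) + (-534.6) + 2·x
x = (-725.8 − (-331.8)) / (2) = -197.0 kcal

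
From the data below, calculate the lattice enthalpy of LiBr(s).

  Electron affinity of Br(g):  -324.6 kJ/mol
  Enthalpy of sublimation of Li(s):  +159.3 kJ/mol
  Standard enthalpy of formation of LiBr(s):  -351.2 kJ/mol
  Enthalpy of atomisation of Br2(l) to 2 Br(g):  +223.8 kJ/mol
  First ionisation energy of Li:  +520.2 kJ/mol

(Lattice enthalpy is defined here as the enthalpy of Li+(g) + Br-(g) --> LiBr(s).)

ΔHf° = 1·ΔHsub + 1·(ΣIE) + 1/2·D(Br2) + 1·EA + U
-351.2 = 1·(+159.3) + 1·(+520.2) + 1/2·(+223.8) + 1·(-324.6) + U
U = -351.2 − (+466.8) = -818.0 kJ/mol

U = -818.0 kJ/mol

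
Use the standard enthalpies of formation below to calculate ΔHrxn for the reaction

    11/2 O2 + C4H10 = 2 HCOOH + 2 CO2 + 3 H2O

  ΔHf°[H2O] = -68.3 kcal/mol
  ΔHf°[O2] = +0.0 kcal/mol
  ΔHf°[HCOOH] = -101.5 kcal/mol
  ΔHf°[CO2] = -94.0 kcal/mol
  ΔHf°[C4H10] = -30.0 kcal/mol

ΔHrxn = -565.9 kcal/mol

ΔH°rxn = Σ nΔHf°(products) − Σ nΔHf°(reactants).
Products: 2·(-101.5) + 2·(-94.0) + 3·(-68.3) = -595.9
Reactants: 11/2·(+0.0) + 1·(-30.0) = -30.0
ΔHrxn = (-595.9) − (-30.0) = -565.9 kcal/mol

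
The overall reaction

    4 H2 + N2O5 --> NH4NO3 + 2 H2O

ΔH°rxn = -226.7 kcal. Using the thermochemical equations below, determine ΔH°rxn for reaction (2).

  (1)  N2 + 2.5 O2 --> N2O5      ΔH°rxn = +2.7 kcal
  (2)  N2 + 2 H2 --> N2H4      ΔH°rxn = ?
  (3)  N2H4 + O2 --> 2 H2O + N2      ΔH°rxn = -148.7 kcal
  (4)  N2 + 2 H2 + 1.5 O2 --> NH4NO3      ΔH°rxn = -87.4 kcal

(1) reversed: -2.7 kcal
(2) as written: contributes x
(3) as written: -148.7 kcal
(4) as written: -87.4 kcal
-226.7 = (-2.7) + (-148.7) + (-87.4) + x
x = (-226.7 − (-238.8)) / (1) = 12.1 kcal

ΔH°rxn = 12.1 kcal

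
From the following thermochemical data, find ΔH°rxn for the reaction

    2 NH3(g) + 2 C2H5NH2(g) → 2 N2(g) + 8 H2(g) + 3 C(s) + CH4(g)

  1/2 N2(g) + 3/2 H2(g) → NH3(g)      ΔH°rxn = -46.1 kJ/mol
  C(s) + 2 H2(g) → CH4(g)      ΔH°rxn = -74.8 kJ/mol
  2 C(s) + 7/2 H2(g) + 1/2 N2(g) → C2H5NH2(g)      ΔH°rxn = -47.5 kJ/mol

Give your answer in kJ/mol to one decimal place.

equation 1 reversed and × 2 (reverse to put NH3(g) on the reactant side; ×2 to match 2 NH3(g) in the target): (-2)·(-46.1) = +92.2 kJ/mol
equation 2 as written (CH4(g) already on the product side): -74.8 kJ/mol
equation 3 reversed and × 2 (reverse to put C2H5NH2(g) on the reactant side; scale by 2 for the 2 C2H5NH2(g)): (-2)·(-47.5) = +95.0 kJ/mol
Combining the equations, ΔH°rxn = (-2)·(-46.1) + (1)·(-74.8) + (-2)·(-47.5) = 112.4 kJ/mol

ΔH°rxn = 112.4 kJ/mol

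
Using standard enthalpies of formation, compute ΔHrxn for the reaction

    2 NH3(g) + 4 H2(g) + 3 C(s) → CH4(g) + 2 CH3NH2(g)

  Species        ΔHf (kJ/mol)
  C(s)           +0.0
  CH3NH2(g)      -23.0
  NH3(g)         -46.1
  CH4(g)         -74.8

ΔHrxn = -28.6 kJ/mol

ΔH°rxn = Σ nΔHf°(products) − Σ nΔHf°(reactants).
Products: 1·(-74.8) + 2·(-23.0) = -120.8
Reactants: 2·(-46.1) + 4·(+0.0) + 3·(+0.0) = -92.2
ΔHrxn = (-120.8) − (-92.2) = -28.6 kJ/mol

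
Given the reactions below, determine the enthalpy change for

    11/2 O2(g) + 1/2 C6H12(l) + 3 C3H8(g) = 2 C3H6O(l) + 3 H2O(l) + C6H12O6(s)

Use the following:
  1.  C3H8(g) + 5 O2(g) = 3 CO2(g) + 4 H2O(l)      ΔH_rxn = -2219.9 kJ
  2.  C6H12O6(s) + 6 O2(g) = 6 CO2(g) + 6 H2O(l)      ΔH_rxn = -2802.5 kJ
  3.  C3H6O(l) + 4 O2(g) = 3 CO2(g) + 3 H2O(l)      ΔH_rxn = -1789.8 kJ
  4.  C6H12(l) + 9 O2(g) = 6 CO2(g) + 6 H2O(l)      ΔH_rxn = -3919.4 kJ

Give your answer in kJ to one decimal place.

eq. 1 × 3 (scale by 3 for the 3 C3H8(g)): (3)·(-2219.9) = -6659.7 kJ
eq. 2 reversed (C6H12O6(s) must end up as a product): +2802.5 kJ
eq. 3 reversed and × 2 (reverse to put C3H6O(l) on the product side; ×2 to match 2 C3H6O(l) in the target): (-2)·(-1789.8) = +3579.6 kJ
eq. 4 × 1/2 (×1/2 to match 1/2 C6H12(l) in the target): (1/2)·(-3919.4) = -1959.7 kJ
By Hess's law, ΔH_rxn = (-6659.7) + (+2802.5) + (+3579.6) + (-1959.7) = -2237.3 kJ

ΔH_rxn = -2237.3 kJ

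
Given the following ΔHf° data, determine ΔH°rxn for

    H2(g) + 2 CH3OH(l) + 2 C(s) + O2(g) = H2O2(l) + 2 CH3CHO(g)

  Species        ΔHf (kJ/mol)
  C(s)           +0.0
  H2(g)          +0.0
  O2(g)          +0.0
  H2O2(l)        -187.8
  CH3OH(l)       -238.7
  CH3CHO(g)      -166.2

ΔH°rxn = Σ nΔHf°(products) − Σ nΔHf°(reactants).
Products: 1·(-187.8) + 2·(-166.2) = -520.2
Reactants: 1·(+0.0) + 2·(-238.7) + 2·(+0.0) + 1·(+0.0) = -477.4
ΔH°rxn = (-520.2) − (-477.4) = -42.8 kJ/mol

ΔH°rxn = -42.8 kJ/mol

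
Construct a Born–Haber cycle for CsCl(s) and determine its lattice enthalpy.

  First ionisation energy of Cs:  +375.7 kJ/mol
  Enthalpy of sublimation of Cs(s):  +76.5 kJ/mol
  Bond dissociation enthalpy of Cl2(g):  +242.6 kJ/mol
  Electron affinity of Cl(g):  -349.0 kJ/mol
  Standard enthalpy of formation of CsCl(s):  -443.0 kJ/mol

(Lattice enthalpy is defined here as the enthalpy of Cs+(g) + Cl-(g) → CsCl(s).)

U = -667.5 kJ/mol

ΔHf° = 1·ΔHsub + 1·(ΣIE) + 1/2·D(Cl2) + 1·EA + U
-443.0 = 1·(+76.5) + 1·(+375.7) + 1/2·(+242.6) + 1·(-349.0) + U
U = -443.0 − (+224.5) = -667.5 kJ/mol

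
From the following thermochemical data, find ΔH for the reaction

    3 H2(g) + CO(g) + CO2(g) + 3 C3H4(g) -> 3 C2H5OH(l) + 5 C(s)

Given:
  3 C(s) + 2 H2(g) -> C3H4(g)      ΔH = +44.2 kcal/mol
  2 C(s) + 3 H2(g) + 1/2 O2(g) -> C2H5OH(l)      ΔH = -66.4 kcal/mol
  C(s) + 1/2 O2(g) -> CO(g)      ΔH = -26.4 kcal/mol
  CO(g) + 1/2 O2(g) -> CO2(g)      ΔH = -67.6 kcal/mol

equation 1 reversed and × 3: (-3)·(+44.2) = -132.6 kcal/mol
equation 2 × 3: (3)·(-66.4) = -199.2 kcal/mol
equation 3 reversed and × 2: (-2)·(-26.4) = +52.8 kcal/mol
equation 4 reversed: +67.6 kcal/mol
Since enthalpy is a state function, ΔH = (-3)·(+44.2) + (3)·(-66.4) + (-2)·(-26.4) + (-1)·(-67.6) = -211.4 kcal/mol

ΔH = -211.4 kcal/mol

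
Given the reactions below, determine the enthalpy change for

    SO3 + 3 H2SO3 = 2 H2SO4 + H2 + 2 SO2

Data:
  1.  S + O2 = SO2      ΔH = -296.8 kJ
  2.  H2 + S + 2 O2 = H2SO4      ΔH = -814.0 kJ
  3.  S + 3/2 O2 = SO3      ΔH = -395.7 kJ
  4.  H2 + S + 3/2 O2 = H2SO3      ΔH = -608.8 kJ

ΔH = 0.5 kJ

eq. 1 × 2: (2)·(-296.8) = -593.6 kJ
eq. 2 × 2: (2)·(-814.0) = -1628.0 kJ
eq. 3 reversed: +395.7 kJ
eq. 4 reversed and × 3: (-3)·(-608.8) = +1826.4 kJ
By Hess's law, ΔH = (2)·(-296.8) + (2)·(-814.0) + (-1)·(-395.7) + (-3)·(-608.8) = 0.5 kJ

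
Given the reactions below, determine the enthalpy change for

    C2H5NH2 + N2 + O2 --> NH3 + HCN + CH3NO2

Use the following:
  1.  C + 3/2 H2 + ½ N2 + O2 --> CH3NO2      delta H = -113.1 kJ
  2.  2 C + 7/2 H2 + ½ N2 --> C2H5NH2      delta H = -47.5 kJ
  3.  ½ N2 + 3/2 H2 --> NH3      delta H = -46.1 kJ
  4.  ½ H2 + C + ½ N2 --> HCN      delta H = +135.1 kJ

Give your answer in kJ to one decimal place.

delta H = 23.4 kJ

eq. 1 as written (CH3NO2 already on the product side): -113.1 kJ
eq. 2 reversed (reverse to put C2H5NH2 on the reactant side): +47.5 kJ
eq. 3 as written (NH3 already on the product side): -46.1 kJ
eq. 4 as written (HCN already on the product side): +135.1 kJ
Since enthalpy is a state function, delta H = (1)·(-113.1) + (-1)·(-47.5) + (1)·(-46.1) + (1)·(+135.1) = 23.4 kJ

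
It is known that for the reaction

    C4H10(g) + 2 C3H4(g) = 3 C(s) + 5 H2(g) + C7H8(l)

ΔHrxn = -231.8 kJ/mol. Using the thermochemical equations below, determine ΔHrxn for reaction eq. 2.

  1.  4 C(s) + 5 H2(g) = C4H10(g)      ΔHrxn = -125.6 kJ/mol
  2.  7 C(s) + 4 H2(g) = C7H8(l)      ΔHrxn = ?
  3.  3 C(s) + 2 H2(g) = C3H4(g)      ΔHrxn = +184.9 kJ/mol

eq. 1 reversed: +125.6 kJ/mol
eq. 2 as written: contributes x
eq. 3 reversed and × 2: (-2)·(+184.9) = -369.8 kJ/mol
-231.8 = (+125.6) + (-369.8) + x
x = (-231.8 − (-244.2)) / (1) = 12.4 kJ/mol

ΔHrxn = 12.4 kJ/mol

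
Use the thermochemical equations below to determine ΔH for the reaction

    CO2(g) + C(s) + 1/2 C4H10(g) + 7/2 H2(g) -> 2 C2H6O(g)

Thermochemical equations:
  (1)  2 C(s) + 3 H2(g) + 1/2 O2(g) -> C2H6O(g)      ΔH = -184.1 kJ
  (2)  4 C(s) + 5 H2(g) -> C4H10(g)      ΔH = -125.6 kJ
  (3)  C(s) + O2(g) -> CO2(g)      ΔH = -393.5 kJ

(1) × 2 (×2 to match 2 C2H6O(g) in the target): (2)·(-184.1) = -368.2 kJ
(2) reversed and × 1/2 (reverse to put C4H10(g) on the reactant side; scale by 1/2 for the 1/2 C4H10(g)): (-1/2)·(-125.6) = +62.8 kJ
(3) reversed (reverse to put CO2(g) on the reactant side): +393.5 kJ
ΔH = (-368.2) + (+62.8) + (+393.5) = 88.1 kJ

ΔH = 88.1 kJ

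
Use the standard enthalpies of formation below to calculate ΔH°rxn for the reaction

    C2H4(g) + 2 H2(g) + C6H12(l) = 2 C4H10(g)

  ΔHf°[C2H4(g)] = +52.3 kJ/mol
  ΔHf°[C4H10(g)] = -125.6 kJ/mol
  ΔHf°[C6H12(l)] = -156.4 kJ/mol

Products: 2·(-125.6) = -251.2
Reactants: 1·(+52.3) + 2·(+0.0) + 1·(-156.4) = -104.1
ΔH°rxn = (-251.2) − (-104.1) = -147.1 kJ/mol

ΔH°rxn = -147.1 kJ/mol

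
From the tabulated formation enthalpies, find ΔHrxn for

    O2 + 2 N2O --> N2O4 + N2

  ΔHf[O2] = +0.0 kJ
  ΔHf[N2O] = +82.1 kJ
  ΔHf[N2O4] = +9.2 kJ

ΔHrxn = -155.0 kJ

ΔH°rxn = Σ nΔHf°(products) − Σ nΔHf°(reactants).
Products: 1·(+9.2) + 1·(+0.0) = +9.2
Reactants: 1·(+0.0) + 2·(+82.1) = +164.2
ΔHrxn = (+9.2) − (+164.2) = -155.0 kJ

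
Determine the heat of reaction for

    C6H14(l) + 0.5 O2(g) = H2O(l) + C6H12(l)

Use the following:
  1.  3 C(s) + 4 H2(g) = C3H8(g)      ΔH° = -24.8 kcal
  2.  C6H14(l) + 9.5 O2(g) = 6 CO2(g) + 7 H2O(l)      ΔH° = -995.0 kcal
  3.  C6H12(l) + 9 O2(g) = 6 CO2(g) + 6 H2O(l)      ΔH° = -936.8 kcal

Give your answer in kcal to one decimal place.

ΔH° = -58.2 kcal

eq. 1: not needed (C3H8(g) appears nowhere else).
eq. 2 as written (C6H14(l) already on the reactant side): -995.0 kcal
eq. 3 reversed (C6H12(l) must end up as a product): +936.8 kcal
ΔH° = (-995.0) + (+936.8) = -58.2 kcal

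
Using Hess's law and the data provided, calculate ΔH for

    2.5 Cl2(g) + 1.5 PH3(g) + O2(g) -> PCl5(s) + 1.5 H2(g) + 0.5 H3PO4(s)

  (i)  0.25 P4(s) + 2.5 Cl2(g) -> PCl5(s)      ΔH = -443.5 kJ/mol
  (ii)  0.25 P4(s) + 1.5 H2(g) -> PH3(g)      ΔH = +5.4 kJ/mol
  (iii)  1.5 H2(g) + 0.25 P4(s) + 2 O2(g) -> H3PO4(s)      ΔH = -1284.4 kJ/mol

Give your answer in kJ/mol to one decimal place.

(i) as written: -443.5 kJ/mol
(ii) reversed and × 3/2: (-3/2)·(+5.4) = -8.1 kJ/mol
(iii) × 1/2: (1/2)·(-1284.4) = -642.2 kJ/mol
By Hess's law, ΔH = (-443.5) + (-8.1) + (-642.2) = -1093.8 kJ/mol

ΔH = -1093.8 kJ/mol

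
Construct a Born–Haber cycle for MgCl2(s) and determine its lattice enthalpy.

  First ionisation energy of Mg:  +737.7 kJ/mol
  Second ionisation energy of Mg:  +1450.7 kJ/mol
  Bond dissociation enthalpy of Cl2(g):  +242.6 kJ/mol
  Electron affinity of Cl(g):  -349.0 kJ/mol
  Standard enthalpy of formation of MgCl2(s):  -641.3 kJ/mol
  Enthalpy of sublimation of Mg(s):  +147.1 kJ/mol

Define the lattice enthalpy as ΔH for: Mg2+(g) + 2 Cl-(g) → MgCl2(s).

ΔHf° = 1·ΔHsub + 1·(ΣIE) + 1·D(Cl2) + 2·EA + U
-641.3 = 1·(+147.1) + 1·(+2188.4) + 1·(+242.6) + 2·(-349.0) + U
U = -641.3 − (+1880.1) = -2521.4 kJ/mol

U = -2521.4 kJ/mol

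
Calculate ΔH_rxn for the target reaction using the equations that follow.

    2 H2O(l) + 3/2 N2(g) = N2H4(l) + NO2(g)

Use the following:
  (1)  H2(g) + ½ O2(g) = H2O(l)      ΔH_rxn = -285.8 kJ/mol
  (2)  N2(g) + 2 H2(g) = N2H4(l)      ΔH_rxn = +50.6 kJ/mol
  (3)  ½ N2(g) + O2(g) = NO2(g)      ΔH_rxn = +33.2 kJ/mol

ΔH_rxn = 655.4 kJ/mol

(1) reversed and × 2: (-2)·(-285.8) = +571.6 kJ/mol
(2) as written: +50.6 kJ/mol
(3) as written: +33.2 kJ/mol
ΔH_rxn = (-2)·(-285.8) + (1)·(+50.6) + (1)·(+33.2) = 655.4 kJ/mol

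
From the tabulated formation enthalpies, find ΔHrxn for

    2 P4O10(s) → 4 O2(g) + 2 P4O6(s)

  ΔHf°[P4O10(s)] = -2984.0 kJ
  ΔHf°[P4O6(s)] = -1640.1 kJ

ΔH°rxn = Σ nΔHf°(products) − Σ nΔHf°(reactants).
Products: 4·(+0.0) + 2·(-1640.1) = -3280.2
Reactants: 2·(-2984.0) = -5968.0
ΔHrxn = (-3280.2) − (-5968.0) = 2687.8 kJ

ΔHrxn = 2687.8 kJ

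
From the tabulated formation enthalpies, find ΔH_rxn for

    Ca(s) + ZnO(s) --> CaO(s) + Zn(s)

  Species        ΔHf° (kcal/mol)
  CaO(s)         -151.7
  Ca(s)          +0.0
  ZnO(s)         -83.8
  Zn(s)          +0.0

ΔH_rxn = -67.9 kcal/mol

Products: 1·(-151.7) + 1·(+0.0) = -151.7
Reactants: 1·(+0.0) + 1·(-83.8) = -83.8
ΔH_rxn = (-151.7) − (-83.8) = -67.9 kcal/mol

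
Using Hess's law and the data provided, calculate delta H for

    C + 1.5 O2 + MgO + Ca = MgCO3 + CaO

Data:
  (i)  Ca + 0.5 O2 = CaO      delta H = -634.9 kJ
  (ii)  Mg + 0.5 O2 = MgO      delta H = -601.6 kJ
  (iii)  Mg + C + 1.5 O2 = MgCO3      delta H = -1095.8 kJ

(i) as written: -634.9 kJ
(ii) reversed: +601.6 kJ
(iii) as written: -1095.8 kJ
delta H = (1)·(-634.9) + (-1)·(-601.6) + (1)·(-1095.8) = -1129.1 kJ

delta H = -1129.1 kJ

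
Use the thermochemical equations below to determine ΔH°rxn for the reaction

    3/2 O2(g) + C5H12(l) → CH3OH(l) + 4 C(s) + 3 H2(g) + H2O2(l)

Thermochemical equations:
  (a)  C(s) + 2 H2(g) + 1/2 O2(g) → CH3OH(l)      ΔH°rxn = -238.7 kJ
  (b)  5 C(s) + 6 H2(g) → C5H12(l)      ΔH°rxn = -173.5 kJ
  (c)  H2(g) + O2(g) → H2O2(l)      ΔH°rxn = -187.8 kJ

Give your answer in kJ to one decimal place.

(a) as written (CH3OH(l) already on the product side): -238.7 kJ
(b) reversed (C5H12(l) must end up as a reactant): +173.5 kJ
(c) as written (H2O2(l) already on the product side): -187.8 kJ
ΔH°rxn = (-238.7) + (+173.5) + (-187.8) = -253.0 kJ

ΔH°rxn = -253.0 kJ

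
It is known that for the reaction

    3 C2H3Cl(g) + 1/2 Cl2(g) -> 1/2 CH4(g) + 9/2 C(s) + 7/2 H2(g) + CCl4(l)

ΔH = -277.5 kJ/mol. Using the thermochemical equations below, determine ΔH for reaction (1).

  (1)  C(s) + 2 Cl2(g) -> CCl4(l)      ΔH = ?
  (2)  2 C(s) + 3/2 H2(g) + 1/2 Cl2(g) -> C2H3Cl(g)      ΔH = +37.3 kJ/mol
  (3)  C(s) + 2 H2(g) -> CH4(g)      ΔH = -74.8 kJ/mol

ΔH = -128.2 kJ/mol

(1) as written: contributes x
(2) reversed and × 3: (-3)·(+37.3) = -111.9 kJ/mol
(3) × 1/2: (1/2)·(-74.8) = -37.4 kJ/mol
-277.5 = (-111.9) + (-37.4) + x
x = (-277.5 − (-149.3)) / (1) = -128.2 kJ/mol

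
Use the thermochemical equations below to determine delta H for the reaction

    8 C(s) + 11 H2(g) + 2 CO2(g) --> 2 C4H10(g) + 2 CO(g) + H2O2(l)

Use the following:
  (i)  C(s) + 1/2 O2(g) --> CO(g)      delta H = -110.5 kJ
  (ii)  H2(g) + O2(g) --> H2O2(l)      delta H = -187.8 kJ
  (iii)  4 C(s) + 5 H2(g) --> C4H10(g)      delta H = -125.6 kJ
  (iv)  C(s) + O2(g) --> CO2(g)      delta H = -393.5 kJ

(i) × 2 (×2 to match 2 CO(g) in the target): (2)·(-110.5) = -221.0 kJ
(ii) as written (H2O2(l) already on the product side): -187.8 kJ
(iii) × 2 (×2 to match 2 C4H10(g) in the target): (2)·(-125.6) = -251.2 kJ
(iv) reversed and × 2 (CO2(g) must end up as a reactant; ×2 to match 2 CO2(g) in the target): (-2)·(-393.5) = +787.0 kJ
Summing the manipulated equations, delta H = (2)·(-110.5) + (1)·(-187.8) + (2)·(-125.6) + (-2)·(-393.5) = 127.0 kJ

delta H = 127.0 kJ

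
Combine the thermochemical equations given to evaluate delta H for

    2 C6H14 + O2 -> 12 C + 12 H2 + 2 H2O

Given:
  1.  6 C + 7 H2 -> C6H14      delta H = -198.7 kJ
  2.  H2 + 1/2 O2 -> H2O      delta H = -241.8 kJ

eq. 1 reversed and × 2: (-2)·(-198.7) = +397.4 kJ
eq. 2 × 2: (2)·(-241.8) = -483.6 kJ
delta H = (+397.4) + (-483.6) = -86.2 kJ

delta H = -86.2 kJ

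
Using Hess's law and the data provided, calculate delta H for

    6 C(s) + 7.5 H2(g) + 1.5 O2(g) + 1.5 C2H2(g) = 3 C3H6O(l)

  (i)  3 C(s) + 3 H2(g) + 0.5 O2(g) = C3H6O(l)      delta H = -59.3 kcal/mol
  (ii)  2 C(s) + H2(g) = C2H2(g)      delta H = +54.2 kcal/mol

(i) × 3: (3)·(-59.3) = -177.9 kcal/mol
(ii) reversed and × 3/2: (-3/2)·(+54.2) = -81.3 kcal/mol
delta H = (-177.9) + (-81.3) = -259.2 kcal/mol

delta H = -259.2 kcal/mol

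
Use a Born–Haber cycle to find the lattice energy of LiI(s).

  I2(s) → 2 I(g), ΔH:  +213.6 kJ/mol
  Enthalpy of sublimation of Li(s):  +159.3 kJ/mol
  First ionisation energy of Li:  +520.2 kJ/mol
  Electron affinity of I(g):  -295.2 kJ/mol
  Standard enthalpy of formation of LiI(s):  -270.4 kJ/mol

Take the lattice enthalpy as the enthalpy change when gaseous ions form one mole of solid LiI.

ΔHf° = 1·ΔHsub + 1·(ΣIE) + 1/2·D(I2) + 1·EA + U
-270.4 = 1·(+159.3) + 1·(+520.2) + 1/2·(+213.6) + 1·(-295.2) + U
U = -270.4 − (+491.1) = -761.5 kJ/mol

U = -761.5 kJ/mol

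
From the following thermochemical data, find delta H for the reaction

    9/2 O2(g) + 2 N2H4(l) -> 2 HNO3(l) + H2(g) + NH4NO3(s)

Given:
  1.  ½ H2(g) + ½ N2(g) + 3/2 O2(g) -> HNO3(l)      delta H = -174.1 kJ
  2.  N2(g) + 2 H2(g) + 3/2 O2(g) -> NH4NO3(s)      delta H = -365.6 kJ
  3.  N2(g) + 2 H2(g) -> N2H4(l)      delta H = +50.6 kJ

eq. 1 × 2 (×2 to match 2 HNO3(l) in the target): (2)·(-174.1) = -348.2 kJ
eq. 2 as written (NH4NO3(s) already on the product side): -365.6 kJ
eq. 3 reversed and × 2 (reverse to put N2H4(l) on the reactant side; scale by 2 for the 2 N2H4(l)): (-2)·(+50.6) = -101.2 kJ
Since enthalpy is a state function, delta H = (2)·(-174.1) + (1)·(-365.6) + (-2)·(+50.6) = -815.0 kJ

delta H = -815.0 kJ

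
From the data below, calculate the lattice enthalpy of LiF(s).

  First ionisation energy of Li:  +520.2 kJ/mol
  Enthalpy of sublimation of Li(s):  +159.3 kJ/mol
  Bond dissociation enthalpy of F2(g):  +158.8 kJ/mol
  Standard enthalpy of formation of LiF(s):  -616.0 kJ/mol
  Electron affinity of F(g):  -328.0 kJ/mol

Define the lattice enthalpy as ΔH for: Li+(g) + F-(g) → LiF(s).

U = -1046.9 kJ/mol

ΔHf° = 1·ΔHsub + 1·(ΣIE) + 1/2·D(F2) + 1·EA + U
-616.0 = 1·(+159.3) + 1·(+520.2) + 1/2·(+158.8) + 1·(-328.0) + U
U = -616.0 − (+430.9) = -1046.9 kJ/mol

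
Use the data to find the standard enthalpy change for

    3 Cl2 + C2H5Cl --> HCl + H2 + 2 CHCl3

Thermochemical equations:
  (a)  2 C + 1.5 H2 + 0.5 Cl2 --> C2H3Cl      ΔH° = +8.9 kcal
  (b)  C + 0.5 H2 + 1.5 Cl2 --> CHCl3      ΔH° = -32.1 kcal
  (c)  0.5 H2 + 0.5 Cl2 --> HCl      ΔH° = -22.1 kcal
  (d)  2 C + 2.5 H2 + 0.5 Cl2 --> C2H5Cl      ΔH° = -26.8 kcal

ΔH° = -59.5 kcal

(a): not needed.
(b) × 2: (2)·(-32.1) = -64.2 kcal
(c) as written: -22.1 kcal
(d) reversed: +26.8 kcal
Since enthalpy is a state function, ΔH° = (2)·(-32.1) + (1)·(-22.1) + (-1)·(-26.8) = -59.5 kcal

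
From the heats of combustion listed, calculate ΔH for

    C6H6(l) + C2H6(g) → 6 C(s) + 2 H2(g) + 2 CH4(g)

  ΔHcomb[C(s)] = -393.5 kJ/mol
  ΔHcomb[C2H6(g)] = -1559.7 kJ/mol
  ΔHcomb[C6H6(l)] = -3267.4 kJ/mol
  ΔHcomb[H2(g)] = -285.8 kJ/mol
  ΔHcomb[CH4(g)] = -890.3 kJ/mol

ΔH = -113.9 kJ/mol

With combustion enthalpies, reactants minus products:
= [1·(-3267.4) + 1·(-1559.7)] − [6·(-393.5) + 2·(-285.8) + 2·(-890.3)]
= -113.9 kJ/mol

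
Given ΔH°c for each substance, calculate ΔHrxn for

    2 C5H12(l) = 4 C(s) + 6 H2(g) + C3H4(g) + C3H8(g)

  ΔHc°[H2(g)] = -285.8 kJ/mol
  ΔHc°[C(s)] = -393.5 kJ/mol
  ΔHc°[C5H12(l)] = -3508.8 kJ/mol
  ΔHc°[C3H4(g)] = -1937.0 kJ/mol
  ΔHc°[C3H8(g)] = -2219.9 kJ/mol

ΔHrxn = 428.1 kJ/mol

With combustion enthalpies, reactants minus products:
= [2·(-3508.8)] − [4·(-393.5) + 6·(-285.8) + 1·(-1937.0) + 1·(-2219.9)]
= 428.1 kJ/mol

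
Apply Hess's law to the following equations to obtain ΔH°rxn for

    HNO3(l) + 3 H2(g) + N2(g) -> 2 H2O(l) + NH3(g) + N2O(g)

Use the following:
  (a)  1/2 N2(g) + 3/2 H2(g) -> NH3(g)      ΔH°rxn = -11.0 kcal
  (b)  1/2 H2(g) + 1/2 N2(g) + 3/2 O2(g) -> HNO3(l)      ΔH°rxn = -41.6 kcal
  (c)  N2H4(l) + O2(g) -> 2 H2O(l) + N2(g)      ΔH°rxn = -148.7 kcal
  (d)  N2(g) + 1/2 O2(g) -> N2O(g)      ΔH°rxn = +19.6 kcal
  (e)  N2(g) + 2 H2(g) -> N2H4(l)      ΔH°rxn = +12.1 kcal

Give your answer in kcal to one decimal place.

(a) as written: -11.0 kcal
(b) reversed: +41.6 kcal
(c) as written: -148.7 kcal
(d) as written: +19.6 kcal
(e) as written: +12.1 kcal
ΔH°rxn = (1)·(-11.0) + (-1)·(-41.6) + (1)·(-148.7) + (1)·(+19.6) + (1)·(+12.1) = -86.4 kcal

ΔH°rxn = -86.4 kcal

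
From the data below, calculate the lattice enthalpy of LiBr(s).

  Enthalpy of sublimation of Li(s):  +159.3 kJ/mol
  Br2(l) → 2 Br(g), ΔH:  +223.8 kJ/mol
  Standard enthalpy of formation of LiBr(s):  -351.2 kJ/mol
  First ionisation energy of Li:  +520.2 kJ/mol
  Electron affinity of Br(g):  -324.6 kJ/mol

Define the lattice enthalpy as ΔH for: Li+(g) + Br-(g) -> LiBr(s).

ΔHf° = 1·ΔHsub + 1·(ΣIE) + 1/2·D(Br2) + 1·EA + U
-351.2 = 1·(+159.3) + 1·(+520.2) + 1/2·(+223.8) + 1·(-324.6) + U
U = -351.2 − (+466.8) = -818.0 kJ/mol

U = -818.0 kJ/mol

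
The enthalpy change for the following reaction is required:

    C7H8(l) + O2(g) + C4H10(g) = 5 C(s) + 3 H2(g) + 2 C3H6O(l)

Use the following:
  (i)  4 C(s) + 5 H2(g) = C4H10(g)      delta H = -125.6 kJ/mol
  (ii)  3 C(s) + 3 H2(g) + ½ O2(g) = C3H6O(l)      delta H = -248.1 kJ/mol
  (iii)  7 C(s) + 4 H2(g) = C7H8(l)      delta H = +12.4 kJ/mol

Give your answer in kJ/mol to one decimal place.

(i) reversed (reverse to put C4H10(g) on the reactant side): +125.6 kJ/mol
(ii) × 2 (scale by 2 for the 2 C3H6O(l)): (2)·(-248.1) = -496.2 kJ/mol
(iii) reversed (C7H8(l) must end up as a reactant): -12.4 kJ/mol
By Hess's law, delta H = (-1)·(-125.6) + (2)·(-248.1) + (-1)·(+12.4) = -383.0 kJ/mol

delta H = -383.0 kJ/mol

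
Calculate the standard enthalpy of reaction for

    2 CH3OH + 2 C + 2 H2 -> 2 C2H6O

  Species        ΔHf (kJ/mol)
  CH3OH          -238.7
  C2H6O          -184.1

Products: 2·(-184.1) = -368.2
Reactants: 2·(-238.7) + 2·(+0.0) + 2·(+0.0) = -477.4
ΔH°rxn = (-368.2) − (-477.4) = 109.2 kJ/mol

ΔH°rxn = 109.2 kJ/mol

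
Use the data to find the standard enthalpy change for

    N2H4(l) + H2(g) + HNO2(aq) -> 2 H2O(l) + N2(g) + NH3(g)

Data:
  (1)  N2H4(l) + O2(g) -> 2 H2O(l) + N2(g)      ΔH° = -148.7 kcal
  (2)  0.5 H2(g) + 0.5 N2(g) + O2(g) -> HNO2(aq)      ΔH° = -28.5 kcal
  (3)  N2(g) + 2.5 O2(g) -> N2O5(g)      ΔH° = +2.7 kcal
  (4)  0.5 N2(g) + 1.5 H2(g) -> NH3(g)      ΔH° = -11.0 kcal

ΔH° = -131.2 kcal

(1) as written: -148.7 kcal
(2) reversed: +28.5 kcal
(3): not needed.
(4) as written: -11.0 kcal
Since enthalpy is a state function, ΔH° = (1)·(-148.7) + (-1)·(-28.5) + (1)·(-11.0) = -131.2 kcal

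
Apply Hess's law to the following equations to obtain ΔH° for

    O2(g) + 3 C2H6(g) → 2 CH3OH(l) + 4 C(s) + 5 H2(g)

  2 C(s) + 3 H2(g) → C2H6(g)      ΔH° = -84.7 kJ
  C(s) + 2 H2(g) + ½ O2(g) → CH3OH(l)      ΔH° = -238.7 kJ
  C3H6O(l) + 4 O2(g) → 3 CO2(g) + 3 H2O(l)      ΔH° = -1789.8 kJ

equation 1 reversed and × 3: (-3)·(-84.7) = +254.1 kJ
equation 2 × 2: (2)·(-238.7) = -477.4 kJ
equation 3: not needed.
ΔH° = (-3)·(-84.7) + (2)·(-238.7) = -223.3 kJ

ΔH° = -223.3 kJ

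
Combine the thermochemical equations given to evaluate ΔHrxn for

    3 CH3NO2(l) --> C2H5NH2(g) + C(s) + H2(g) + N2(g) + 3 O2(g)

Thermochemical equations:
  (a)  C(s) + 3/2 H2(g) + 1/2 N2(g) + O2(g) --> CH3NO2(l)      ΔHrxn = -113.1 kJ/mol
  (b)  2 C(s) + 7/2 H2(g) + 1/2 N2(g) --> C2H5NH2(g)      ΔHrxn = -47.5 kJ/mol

ΔHrxn = 291.8 kJ/mol

(a) reversed and × 3: (-3)·(-113.1) = +339.3 kJ/mol
(b) as written: -47.5 kJ/mol
ΔHrxn = (+339.3) + (-47.5) = 291.8 kJ/mol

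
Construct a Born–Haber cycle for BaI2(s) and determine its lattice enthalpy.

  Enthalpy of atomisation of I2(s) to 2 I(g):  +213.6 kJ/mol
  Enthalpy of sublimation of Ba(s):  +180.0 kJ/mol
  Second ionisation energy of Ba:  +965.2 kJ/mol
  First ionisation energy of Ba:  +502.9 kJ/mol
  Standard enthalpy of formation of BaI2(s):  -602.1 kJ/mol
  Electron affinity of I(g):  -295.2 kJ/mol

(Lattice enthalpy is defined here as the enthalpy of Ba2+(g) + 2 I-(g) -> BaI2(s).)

ΔHf° = 1·ΔHsub + 1·(ΣIE) + 1·D(I2) + 2·EA + U
-602.1 = 1·(+180.0) + 1·(+1468.1) + 1·(+213.6) + 2·(-295.2) + U
U = -602.1 − (+1271.3) = -1873.4 kJ/mol

U = -1873.4 kJ/mol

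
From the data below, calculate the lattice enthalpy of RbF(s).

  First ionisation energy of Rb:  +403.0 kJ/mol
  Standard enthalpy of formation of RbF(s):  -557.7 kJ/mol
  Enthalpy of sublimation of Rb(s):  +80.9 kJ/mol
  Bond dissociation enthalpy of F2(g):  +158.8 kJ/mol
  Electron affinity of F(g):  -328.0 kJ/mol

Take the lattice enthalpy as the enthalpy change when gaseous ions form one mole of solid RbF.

ΔHf° = 1·ΔHsub + 1·(ΣIE) + 1/2·D(F2) + 1·EA + U
-557.7 = 1·(+80.9) + 1·(+403.0) + 1/2·(+158.8) + 1·(-328.0) + U
U = -557.7 − (+235.3) = -793.0 kJ/mol

U = -793.0 kJ/mol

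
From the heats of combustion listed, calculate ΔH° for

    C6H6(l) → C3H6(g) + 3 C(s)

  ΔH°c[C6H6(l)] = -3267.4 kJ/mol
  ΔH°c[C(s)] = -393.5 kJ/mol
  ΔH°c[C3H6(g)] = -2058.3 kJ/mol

ΔH° = -28.6 kJ/mol

Using ΔH = Σ nΔHc°(reactants) − Σ nΔHc°(products):
= [1·(-3267.4)] − [1·(-2058.3) + 3·(-393.5)]
= -28.6 kJ/mol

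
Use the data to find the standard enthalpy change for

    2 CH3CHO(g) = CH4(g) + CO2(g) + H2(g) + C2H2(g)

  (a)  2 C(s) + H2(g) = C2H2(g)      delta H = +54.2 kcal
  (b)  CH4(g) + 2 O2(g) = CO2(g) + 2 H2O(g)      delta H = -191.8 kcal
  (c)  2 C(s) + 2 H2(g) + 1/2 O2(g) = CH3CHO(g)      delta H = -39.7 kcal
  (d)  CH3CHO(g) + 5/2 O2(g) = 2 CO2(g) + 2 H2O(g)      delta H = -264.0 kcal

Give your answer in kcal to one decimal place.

delta H = 21.7 kcal

(a) as written: +54.2 kcal
(b) reversed: +191.8 kcal
(c) reversed: +39.7 kcal
(d) as written: -264.0 kcal
delta H = (1)·(+54.2) + (-1)·(-191.8) + (-1)·(-39.7) + (1)·(-264.0) = 21.7 kcal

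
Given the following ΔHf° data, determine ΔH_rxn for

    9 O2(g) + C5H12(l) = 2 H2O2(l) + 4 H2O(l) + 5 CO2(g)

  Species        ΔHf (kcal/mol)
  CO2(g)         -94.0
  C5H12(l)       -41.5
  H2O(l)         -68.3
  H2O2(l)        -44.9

ΔH°rxn = Σ nΔHf°(products) − Σ nΔHf°(reactants).
Products: 2·(-44.9) + 4·(-68.3) + 5·(-94.0) = -833.0
Reactants: 9·(+0.0) + 1·(-41.5) = -41.5
ΔH_rxn = (-833.0) − (-41.5) = -791.5 kcal/mol

ΔH_rxn = -791.5 kcal/mol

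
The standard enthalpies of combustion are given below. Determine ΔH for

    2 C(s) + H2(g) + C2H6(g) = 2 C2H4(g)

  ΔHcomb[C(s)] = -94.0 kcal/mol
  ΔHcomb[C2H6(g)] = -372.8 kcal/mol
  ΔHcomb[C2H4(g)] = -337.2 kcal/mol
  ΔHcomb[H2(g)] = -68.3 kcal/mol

With combustion enthalpies, reactants minus products:
= [2·(-94.0) + 1·(-68.3) + 1·(-372.8)] − [2·(-337.2)]
= 45.3 kcal/mol

ΔH = 45.3 kcal/mol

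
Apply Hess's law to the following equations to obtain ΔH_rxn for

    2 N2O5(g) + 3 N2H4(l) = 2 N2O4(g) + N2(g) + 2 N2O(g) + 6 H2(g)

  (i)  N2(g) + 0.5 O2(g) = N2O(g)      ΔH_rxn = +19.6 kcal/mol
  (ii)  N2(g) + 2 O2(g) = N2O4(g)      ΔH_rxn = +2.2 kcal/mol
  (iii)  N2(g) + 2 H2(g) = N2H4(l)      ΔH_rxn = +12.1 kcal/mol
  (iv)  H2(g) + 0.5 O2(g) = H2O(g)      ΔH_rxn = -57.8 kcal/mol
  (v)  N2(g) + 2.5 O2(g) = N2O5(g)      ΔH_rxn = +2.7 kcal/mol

ΔH_rxn = 1.9 kcal/mol

(i) × 2: (2)·(+19.6) = +39.2 kcal/mol
(ii) × 2: (2)·(+2.2) = +4.4 kcal/mol
(iii) reversed and × 3: (-3)·(+12.1) = -36.3 kcal/mol
(iv): not needed.
(v) reversed and × 2: (-2)·(+2.7) = -5.4 kcal/mol
Combining the equations, ΔH_rxn = (2)·(+19.6) + (2)·(+2.2) + (-3)·(+12.1) + (-2)·(+2.7) = 1.9 kcal/mol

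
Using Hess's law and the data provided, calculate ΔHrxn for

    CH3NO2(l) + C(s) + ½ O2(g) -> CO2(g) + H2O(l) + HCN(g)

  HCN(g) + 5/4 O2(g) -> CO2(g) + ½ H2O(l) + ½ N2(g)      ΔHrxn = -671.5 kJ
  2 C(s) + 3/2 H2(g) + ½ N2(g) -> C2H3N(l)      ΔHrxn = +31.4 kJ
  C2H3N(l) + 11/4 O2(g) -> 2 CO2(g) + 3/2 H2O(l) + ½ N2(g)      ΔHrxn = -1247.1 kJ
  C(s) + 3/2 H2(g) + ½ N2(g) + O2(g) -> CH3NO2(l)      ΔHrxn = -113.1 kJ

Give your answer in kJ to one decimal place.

equation 1 reversed: +671.5 kJ
equation 2 as written: +31.4 kJ
equation 3 as written: -1247.1 kJ
equation 4 reversed: +113.1 kJ
Summing the manipulated equations, ΔHrxn = (-1)·(-671.5) + (1)·(+31.4) + (1)·(-1247.1) + (-1)·(-113.1) = -431.1 kJ

ΔHrxn = -431.1 kJ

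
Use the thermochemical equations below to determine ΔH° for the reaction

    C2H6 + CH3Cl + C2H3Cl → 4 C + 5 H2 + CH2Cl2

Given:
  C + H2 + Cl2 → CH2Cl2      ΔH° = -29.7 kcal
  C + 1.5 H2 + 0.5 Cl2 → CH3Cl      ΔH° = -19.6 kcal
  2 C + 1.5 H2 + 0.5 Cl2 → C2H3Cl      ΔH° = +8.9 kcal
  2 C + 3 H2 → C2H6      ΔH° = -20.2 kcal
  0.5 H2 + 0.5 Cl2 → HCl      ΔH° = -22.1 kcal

ΔH° = 1.2 kcal

equation 1 as written (CH2Cl2 already on the product side): -29.7 kcal
equation 2 reversed (CH3Cl must end up as a reactant): +19.6 kcal
equation 3 reversed (C2H3Cl must end up as a reactant): -8.9 kcal
equation 4 reversed (reverse to put C2H6 on the reactant side): +20.2 kcal
equation 5: not needed (HCl appears nowhere else).
ΔH° = (-29.7) + (+19.6) + (-8.9) + (+20.2) = 1.2 kcal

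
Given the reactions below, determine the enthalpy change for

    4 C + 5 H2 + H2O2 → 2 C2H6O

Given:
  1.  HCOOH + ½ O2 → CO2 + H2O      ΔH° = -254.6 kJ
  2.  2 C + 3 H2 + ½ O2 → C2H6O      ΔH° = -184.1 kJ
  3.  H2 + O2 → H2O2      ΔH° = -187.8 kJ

eq. 1: not needed (CO2 appears nowhere else).
eq. 2 × 2 (scale by 2 for the 2 C2H6O): (2)·(-184.1) = -368.2 kJ
eq. 3 reversed (H2O2 must end up as a reactant): +187.8 kJ
Summing the manipulated equations, ΔH° = (-368.2) + (+187.8) = -180.4 kJ

ΔH° = -180.4 kJ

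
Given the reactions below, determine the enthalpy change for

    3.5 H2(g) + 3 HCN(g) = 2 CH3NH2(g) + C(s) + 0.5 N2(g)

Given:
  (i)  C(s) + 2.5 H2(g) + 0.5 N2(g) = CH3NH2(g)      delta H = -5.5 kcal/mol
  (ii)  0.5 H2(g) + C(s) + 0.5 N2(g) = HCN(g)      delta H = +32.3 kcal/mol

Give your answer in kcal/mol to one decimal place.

delta H = -107.9 kcal/mol

(i) × 2: (2)·(-5.5) = -11.0 kcal/mol
(ii) reversed and × 3: (-3)·(+32.3) = -96.9 kcal/mol
Combining the equations, delta H = (-11.0) + (-96.9) = -107.9 kcal/mol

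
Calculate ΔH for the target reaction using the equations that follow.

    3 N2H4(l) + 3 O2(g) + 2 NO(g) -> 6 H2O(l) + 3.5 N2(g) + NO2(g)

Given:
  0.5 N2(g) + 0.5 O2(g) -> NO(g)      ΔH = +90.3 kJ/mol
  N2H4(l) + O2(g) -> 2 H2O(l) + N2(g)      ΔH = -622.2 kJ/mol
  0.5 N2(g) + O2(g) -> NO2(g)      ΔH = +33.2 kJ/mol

equation 1 reversed and × 2 (NO(g) must end up as a reactant; ×2 to match 2 NO(g) in the target): (-2)·(+90.3) = -180.6 kJ/mol
equation 2 × 3 (scale by 3 for the 3 N2H4(l)): (3)·(-622.2) = -1866.6 kJ/mol
equation 3 as written (NO2(g) already on the product side): +33.2 kJ/mol
Since enthalpy is a state function, ΔH = (-180.6) + (-1866.6) + (+33.2) = -2014.0 kJ/mol

ΔH = -2014.0 kJ/mol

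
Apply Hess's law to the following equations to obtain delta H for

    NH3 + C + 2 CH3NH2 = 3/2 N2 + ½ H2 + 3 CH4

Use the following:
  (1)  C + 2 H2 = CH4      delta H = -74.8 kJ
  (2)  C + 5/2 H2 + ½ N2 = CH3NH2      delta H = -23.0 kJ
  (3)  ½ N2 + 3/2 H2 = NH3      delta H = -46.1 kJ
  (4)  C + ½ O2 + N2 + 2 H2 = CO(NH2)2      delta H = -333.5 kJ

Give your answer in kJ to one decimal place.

(1) × 3: (3)·(-74.8) = -224.4 kJ
(2) reversed and × 2: (-2)·(-23.0) = +46.0 kJ
(3) reversed: +46.1 kJ
(4): not needed.
delta H = (3)·(-74.8) + (-2)·(-23.0) + (-1)·(-46.1) = -132.3 kJ

delta H = -132.3 kJ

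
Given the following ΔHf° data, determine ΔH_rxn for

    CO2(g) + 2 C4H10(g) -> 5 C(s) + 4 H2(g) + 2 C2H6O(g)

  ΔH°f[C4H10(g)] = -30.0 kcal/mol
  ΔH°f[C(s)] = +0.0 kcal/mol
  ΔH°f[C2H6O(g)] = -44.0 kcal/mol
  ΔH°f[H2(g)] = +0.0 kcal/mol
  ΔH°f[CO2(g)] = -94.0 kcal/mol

ΔH°rxn = Σ nΔHf°(products) − Σ nΔHf°(reactants).
Products: 5·(+0.0) + 4·(+0.0) + 2·(-44.0) = -88.0
Reactants: 1·(-94.0) + 2·(-30.0) = -154.0
ΔH_rxn = (-88.0) − (-154.0) = 66.0 kcal/mol

ΔH_rxn = 66.0 kcal/mol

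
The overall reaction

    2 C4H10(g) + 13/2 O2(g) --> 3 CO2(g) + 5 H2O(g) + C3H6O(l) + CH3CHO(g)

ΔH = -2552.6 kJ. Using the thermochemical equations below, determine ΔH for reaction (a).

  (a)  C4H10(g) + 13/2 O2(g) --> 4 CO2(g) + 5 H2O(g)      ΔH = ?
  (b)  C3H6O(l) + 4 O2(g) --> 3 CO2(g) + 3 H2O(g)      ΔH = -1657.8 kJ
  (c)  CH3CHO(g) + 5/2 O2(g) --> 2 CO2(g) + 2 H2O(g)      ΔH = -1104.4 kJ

(a) × 2: contributes 2·x
(b) reversed: +1657.8 kJ
(c) reversed: +1104.4 kJ
-2552.6 = (+1657.8) + (+1104.4) + 2·x
x = (-2552.6 − (+2762.2)) / (2) = -2657.4 kJ

ΔH = -2657.4 kJ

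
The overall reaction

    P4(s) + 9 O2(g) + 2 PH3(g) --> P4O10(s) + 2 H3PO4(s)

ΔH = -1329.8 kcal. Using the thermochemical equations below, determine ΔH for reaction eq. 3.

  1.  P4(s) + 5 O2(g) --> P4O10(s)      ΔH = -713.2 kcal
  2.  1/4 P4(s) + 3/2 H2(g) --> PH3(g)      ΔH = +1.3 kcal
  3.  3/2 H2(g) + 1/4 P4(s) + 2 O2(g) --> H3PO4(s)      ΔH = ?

ΔH = -307.0 kcal

eq. 1 as written: -713.2 kcal
eq. 2 reversed and × 2: (-2)·(+1.3) = -2.6 kcal
eq. 3 × 2: contributes 2·x
-1329.8 = (-713.2) + (-2.6) + 2·x
x = (-1329.8 − (-715.8)) / (2) = -307.0 kcal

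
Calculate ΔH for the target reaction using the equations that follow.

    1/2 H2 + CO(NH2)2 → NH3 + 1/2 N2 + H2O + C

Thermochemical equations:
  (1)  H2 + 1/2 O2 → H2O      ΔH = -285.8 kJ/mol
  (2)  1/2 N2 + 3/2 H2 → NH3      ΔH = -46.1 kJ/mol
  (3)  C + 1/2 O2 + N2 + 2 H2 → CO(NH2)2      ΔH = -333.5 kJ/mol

(1) as written (H2O already on the product side): -285.8 kJ/mol
(2) as written (NH3 already on the product side): -46.1 kJ/mol
(3) reversed (reverse to put CO(NH2)2 on the reactant side): +333.5 kJ/mol
By Hess's law, ΔH = (1)·(-285.8) + (1)·(-46.1) + (-1)·(-333.5) = 1.6 kJ/mol

ΔH = 1.6 kJ/mol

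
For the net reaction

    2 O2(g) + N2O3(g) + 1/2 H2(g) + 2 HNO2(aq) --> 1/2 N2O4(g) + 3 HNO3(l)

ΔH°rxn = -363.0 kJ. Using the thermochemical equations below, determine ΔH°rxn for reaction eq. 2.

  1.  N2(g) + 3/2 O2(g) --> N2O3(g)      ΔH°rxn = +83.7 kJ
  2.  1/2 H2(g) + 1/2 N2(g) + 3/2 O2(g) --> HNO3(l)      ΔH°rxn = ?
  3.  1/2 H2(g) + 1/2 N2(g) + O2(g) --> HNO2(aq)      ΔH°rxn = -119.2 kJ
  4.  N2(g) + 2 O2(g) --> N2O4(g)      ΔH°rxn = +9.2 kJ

eq. 1 reversed (reverse to put N2O3(g) on the reactant side): -83.7 kJ
eq. 2 × 3 (scale by 3 for the 3 HNO3(l)): contributes 3·x
eq. 3 reversed and × 2 (reverse to put HNO2(aq) on the reactant side; scale by 2 for the 2 HNO2(aq)): (-2)·(-119.2) = +238.4 kJ
eq. 4 × 1/2 (scale by 1/2 for the 1/2 N2O4(g)): (1/2)·(+9.2) = +4.6 kJ
-363.0 = (-83.7) + (+238.4) + (+4.6) + 3·x
x = (-363.0 − (+159.3)) / (3) = -174.1 kJ

ΔH°rxn = -174.1 kJ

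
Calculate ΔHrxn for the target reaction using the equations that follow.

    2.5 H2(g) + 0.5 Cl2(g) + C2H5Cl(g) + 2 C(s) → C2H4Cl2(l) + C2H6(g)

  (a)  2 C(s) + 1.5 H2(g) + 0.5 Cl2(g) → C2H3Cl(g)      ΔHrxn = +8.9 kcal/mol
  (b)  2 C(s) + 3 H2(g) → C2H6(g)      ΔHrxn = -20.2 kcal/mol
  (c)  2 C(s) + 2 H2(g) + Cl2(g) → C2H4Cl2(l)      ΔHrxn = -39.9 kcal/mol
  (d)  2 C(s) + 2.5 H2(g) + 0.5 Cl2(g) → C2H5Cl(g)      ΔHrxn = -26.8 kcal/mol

ΔHrxn = -33.3 kcal/mol

(a): not needed (C2H3Cl(g) appears nowhere else).
(b) as written (C2H6(g) already on the product side): -20.2 kcal/mol
(c) as written (C2H4Cl2(l) already on the product side): -39.9 kcal/mol
(d) reversed (reverse to put C2H5Cl(g) on the reactant side): +26.8 kcal/mol
ΔHrxn = (1)·(-20.2) + (1)·(-39.9) + (-1)·(-26.8) = -33.3 kcal/mol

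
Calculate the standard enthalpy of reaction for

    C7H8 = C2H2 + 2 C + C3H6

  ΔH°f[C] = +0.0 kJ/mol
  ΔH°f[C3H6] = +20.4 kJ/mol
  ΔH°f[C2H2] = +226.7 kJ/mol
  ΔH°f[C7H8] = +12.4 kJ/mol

ΔH°rxn = 234.7 kJ/mol

Products: 1·(+226.7) + 2·(+0.0) + 1·(+20.4) = +247.1
Reactants: 1·(+12.4) = +12.4
ΔH°rxn = (+247.1) − (+12.4) = 234.7 kJ/mol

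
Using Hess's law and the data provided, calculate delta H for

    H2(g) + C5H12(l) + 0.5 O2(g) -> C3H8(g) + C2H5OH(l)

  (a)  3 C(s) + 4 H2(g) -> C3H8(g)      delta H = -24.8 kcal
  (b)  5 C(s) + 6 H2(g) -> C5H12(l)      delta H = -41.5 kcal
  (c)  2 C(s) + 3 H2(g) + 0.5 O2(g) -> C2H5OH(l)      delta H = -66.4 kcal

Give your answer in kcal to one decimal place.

(a) as written: -24.8 kcal
(b) reversed: +41.5 kcal
(c) as written: -66.4 kcal
delta H = (-24.8) + (+41.5) + (-66.4) = -49.7 kcal

delta H = -49.7 kcal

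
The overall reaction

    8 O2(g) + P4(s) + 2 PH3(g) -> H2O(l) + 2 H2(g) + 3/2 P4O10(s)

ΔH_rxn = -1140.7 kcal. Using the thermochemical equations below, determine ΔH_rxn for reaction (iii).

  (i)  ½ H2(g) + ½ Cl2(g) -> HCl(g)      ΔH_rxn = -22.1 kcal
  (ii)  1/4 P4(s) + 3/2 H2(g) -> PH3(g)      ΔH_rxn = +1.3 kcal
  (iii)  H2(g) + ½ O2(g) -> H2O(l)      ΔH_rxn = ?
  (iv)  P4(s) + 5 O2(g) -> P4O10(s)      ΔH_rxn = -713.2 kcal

(i): not needed.
(ii) reversed and × 2: (-2)·(+1.3) = -2.6 kcal
(iii) as written: contributes x
(iv) × 3/2: (3/2)·(-713.2) = -1069.8 kcal
-1140.7 = (-2.6) + (-1069.8) + x
x = (-1140.7 − (-1072.4)) / (1) = -68.3 kcal

ΔH_rxn = -68.3 kcal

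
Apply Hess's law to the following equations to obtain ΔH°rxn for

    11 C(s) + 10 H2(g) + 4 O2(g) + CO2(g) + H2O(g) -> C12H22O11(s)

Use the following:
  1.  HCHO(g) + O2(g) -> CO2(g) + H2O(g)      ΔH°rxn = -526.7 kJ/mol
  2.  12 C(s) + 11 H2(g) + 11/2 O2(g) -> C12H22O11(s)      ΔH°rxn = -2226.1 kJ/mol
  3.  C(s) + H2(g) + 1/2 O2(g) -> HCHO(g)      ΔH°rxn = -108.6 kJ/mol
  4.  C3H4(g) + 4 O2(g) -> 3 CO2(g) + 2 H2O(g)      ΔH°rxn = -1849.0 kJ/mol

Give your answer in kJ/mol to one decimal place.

ΔH°rxn = -1590.8 kJ/mol

eq. 1 reversed: +526.7 kJ/mol
eq. 2 as written: -2226.1 kJ/mol
eq. 3 reversed: +108.6 kJ/mol
eq. 4: not needed.
Combining the equations, ΔH°rxn = (-1)·(-526.7) + (1)·(-2226.1) + (-1)·(-108.6) = -1590.8 kJ/mol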